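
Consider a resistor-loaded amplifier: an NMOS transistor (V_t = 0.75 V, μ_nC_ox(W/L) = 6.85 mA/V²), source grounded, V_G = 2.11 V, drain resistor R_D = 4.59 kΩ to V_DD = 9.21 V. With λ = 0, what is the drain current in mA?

V_GS = V_G = 2.11 V, so V_ov = 2.11 − 0.75 = 1.36 V.
Assume saturation: I_D = ½ k_n V_ov² = 0.5 × 6.85 × 1.36² = 6.33 mA, giving V_DS = V_DD − I_D R_D = 9.21 − 6.33 × 4.59 = -19.9 V.
But -19.9 V < V_ov = 1.36 V, so the device is actually in triode.
In triode I_D = k_n[V_ov V_DS − ½ V_DS²] and I_D = (V_DD − V_DS)/R_D. Equating: 15.7 V_DS² − 43.76 V_DS + 9.21 = 0, giving V_DS = 0.229 V (the root below V_ov).
I_D = (9.21 − 0.229) / 4.59 = 1.96 mA.

I_D = 1.96 mA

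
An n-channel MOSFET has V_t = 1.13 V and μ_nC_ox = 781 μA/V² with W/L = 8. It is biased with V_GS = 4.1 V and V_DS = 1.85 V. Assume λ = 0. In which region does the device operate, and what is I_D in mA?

k_n = μ_nC_ox · (W/L) = 6.248 mA/V².
V_ov = V_GS − V_t = 4.1 − 1.13 = 2.97 V.
Since V_DS = 1.85 V < V_ov = 2.97 V, the device is in the triode region.
I_D = k_n [V_ov · V_DS − ½ V_DS²] = 6.248 × [2.97 × 1.85 − 0.5 × 1.85²] = 23.6 mA.

Triode; I_D = 23.6 mA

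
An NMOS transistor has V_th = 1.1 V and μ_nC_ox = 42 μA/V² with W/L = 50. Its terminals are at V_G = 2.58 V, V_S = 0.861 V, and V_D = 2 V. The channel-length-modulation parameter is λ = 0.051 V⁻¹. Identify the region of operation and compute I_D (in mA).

V_GS = V_G − V_S = 2.58 − 0.861 = 1.72 V; V_DS = V_D − V_S = 2 − 0.861 = 1.14 V.
k_n = μ_nC_ox · (W/L) = 2.1 mA/V².
V_ov = V_GS − V_th = 1.72 − 1.1 = 0.619 V.
Since V_DS = 1.14 V ≥ V_ov = 0.619 V, the device is in saturation.
I_D = ½ k_n V_ov² (1 + λ V_DS) = 0.5 × 2.1 × 0.619² × (1 + 0.051 × 1.14) = 0.426 mA.

Saturation; I_D = 0.426 mA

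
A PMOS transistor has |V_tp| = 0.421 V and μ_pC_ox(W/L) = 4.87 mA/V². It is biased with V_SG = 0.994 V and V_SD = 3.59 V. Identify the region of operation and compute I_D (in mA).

V_ov = V_SG − |V_tp| = 0.994 − 0.421 = 0.573 V.
Since V_SD = 3.59 V ≥ V_ov = 0.573 V, the device is in saturation.
I_D = ½ k_p V_ov² = 0.5 × 4.87 × 0.573² = 0.799 mA.

Saturation; I_D = 0.799 mA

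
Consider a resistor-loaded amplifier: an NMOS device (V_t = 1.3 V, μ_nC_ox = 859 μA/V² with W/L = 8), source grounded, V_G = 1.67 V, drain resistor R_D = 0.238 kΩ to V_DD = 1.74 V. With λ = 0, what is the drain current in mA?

I_D = 0.470 mA

V_GS = V_G = 1.67 V, so V_ov = 1.67 − 1.3 = 0.37 V.
k_n = μ_nC_ox · (W/L) = 6.872 mA/V².
Assume saturation: I_D = ½ k_n V_ov² = 0.5 × 6.872 × 0.37² = 0.47 mA, giving V_DS = V_DD − I_D R_D = 1.74 − 0.47 × 0.238 = 1.63 V.
V_DS = 1.63 V ≥ V_ov = 0.37 V, confirming saturation.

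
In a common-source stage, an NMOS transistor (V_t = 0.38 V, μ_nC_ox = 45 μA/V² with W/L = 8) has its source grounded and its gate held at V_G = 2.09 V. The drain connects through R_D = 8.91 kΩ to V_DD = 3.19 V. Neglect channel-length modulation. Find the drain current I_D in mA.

V_GS = V_G = 2.09 V, so V_ov = 2.09 − 0.38 = 1.71 V.
k_n = μ_nC_ox · (W/L) = 0.36 mA/V².
Assume saturation: I_D = ½ k_n V_ov² = 0.5 × 0.36 × 1.71² = 0.526 mA, giving V_DS = V_DD − I_D R_D = 3.19 − 0.526 × 8.91 = -1.5 V.
But -1.5 V < V_ov = 1.71 V, so the device is actually in triode.
In triode I_D = k_n[V_ov V_DS − ½ V_DS²] and I_D = (V_DD − V_DS)/R_D. Equating: 1.6 V_DS² − 6.485 V_DS + 3.19 = 0, giving V_DS = 0.573 V (the root below V_ov).
I_D = (3.19 − 0.573) / 8.91 = 0.294 mA.

I_D = 0.294 mA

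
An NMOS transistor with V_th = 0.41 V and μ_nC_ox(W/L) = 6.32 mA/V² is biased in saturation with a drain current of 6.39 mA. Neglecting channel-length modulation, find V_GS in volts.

In saturation I_D = ½ k_n (V_GS − V_th)², so V_GS − V_th = √(2 I_D / k_n) = √(2 × 6.39 / 6.32) = 1.42 V.
V_GS = 0.41 + 1.42 = 1.83 V.

V_GS = 1.83 V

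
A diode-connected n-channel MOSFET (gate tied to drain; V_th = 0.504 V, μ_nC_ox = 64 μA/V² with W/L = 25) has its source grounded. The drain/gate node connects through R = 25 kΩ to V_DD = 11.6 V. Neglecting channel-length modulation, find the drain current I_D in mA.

I_D = 0.415 mA

With gate tied to drain, V_GS = V_DS ≥ V_GS − V_th, so the device is in saturation.
k_n = μ_nC_ox · (W/L) = 1.6 mA/V².
KCL at the drain: ½ k_n (V_GS − V_th)² = (V_DD − V_GS)/R.
Let x = V_GS − 0.504. Then 20 x² + x − 11.1 = 0, giving x = 0.72 V (positive root), so V_GS = 1.22 V.
I_D = (V_DD − V_GS)/R = (11.6 − 1.22) / 25 = 0.415 mA.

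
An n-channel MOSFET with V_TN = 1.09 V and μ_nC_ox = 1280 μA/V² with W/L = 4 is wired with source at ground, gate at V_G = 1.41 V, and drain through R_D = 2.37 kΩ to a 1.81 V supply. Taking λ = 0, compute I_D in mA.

V_GS = V_G = 1.41 V, so V_ov = 1.41 − 1.09 = 0.32 V.
k_n = μ_nC_ox · (W/L) = 5.12 mA/V².
Assume saturation: I_D = ½ k_n V_ov² = 0.5 × 5.12 × 0.32² = 0.262 mA, giving V_DS = V_DD − I_D R_D = 1.81 − 0.262 × 2.37 = 1.19 V.
V_DS = 1.19 V ≥ V_ov = 0.32 V, confirming saturation.

I_D = 0.262 mA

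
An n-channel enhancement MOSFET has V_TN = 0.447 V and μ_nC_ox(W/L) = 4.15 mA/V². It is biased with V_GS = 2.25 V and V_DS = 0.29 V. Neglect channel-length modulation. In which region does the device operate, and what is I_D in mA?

V_ov = V_GS − V_TN = 2.25 − 0.447 = 1.8 V.
Since V_DS = 0.29 V < V_ov = 1.8 V, the device is in the triode region.
I_D = k_n [V_ov · V_DS − ½ V_DS²] = 4.15 × [1.8 × 0.29 − 0.5 × 0.29²] = 2 mA.

Triode; I_D = 2.00 mA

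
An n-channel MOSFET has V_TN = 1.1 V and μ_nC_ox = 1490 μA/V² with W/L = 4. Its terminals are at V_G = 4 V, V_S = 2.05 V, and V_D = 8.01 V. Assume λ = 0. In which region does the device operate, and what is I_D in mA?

Saturation; I_D = 2.15 mA

V_GS = V_G − V_S = 4 − 2.05 = 1.95 V; V_DS = V_D − V_S = 8.01 − 2.05 = 5.96 V.
k_n = μ_nC_ox · (W/L) = 5.96 mA/V².
V_ov = V_GS − V_TN = 1.95 − 1.1 = 0.85 V.
Since V_DS = 5.96 V ≥ V_ov = 0.85 V, the device is in saturation.
I_D = ½ k_n V_ov² = 0.5 × 5.96 × 0.85² = 2.15 mA.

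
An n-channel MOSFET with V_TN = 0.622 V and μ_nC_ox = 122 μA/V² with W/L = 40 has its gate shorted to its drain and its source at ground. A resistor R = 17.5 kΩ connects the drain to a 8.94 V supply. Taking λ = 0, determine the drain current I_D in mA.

I_D = 0.451 mA

With gate tied to drain, V_GS = V_DS ≥ V_GS − V_TN, so the device is in saturation.
k_n = μ_nC_ox · (W/L) = 4.88 mA/V².
KCL at the drain: ½ k_n (V_GS − V_TN)² = (V_DD − V_GS)/R.
Let x = V_GS − 0.622. Then 42.7 x² + x − 8.318 = 0, giving x = 0.43 V (positive root), so V_GS = 1.05 V.
I_D = (V_DD − V_GS)/R = (8.94 − 1.05) / 17.5 = 0.451 mA.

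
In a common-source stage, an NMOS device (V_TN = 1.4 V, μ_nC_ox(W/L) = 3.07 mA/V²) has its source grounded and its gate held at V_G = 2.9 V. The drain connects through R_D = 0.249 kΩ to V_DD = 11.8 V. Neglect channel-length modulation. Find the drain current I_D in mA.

I_D = 3.45 mA

V_GS = V_G = 2.9 V, so V_ov = 2.9 − 1.4 = 1.5 V.
Assume saturation: I_D = ½ k_n V_ov² = 0.5 × 3.07 × 1.5² = 3.45 mA, giving V_DS = V_DD − I_D R_D = 11.8 − 3.45 × 0.249 = 10.9 V.
V_DS = 10.9 V ≥ V_ov = 1.5 V, confirming saturation.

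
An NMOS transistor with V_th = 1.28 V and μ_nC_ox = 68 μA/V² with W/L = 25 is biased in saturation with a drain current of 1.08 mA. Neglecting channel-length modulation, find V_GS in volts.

V_GS = 2.41 V

k_n = μ_nC_ox · (W/L) = 1.7 mA/V².
In saturation I_D = ½ k_n (V_GS − V_th)², so V_GS − V_th = √(2 I_D / k_n) = √(2 × 1.08 / 1.7) = 1.13 V.
V_GS = 1.28 + 1.13 = 2.41 V.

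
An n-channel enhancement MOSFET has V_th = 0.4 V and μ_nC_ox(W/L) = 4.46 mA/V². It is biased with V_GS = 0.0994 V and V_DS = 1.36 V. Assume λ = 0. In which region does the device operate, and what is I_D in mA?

V_GS = 0.0994 V < V_th = 0.4 V, so the transistor is in cutoff.

Cutoff; I_D = 0 mA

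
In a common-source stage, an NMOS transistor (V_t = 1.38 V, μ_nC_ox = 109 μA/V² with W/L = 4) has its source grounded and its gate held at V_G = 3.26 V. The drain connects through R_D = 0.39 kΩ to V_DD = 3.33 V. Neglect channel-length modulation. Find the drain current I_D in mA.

V_GS = V_G = 3.26 V, so V_ov = 3.26 − 1.38 = 1.88 V.
k_n = μ_nC_ox · (W/L) = 0.436 mA/V².
Assume saturation: I_D = ½ k_n V_ov² = 0.5 × 0.436 × 1.88² = 0.77 mA, giving V_DS = V_DD − I_D R_D = 3.33 − 0.77 × 0.39 = 3.03 V.
V_DS = 3.03 V ≥ V_ov = 1.88 V, confirming saturation.

I_D = 0.770 mA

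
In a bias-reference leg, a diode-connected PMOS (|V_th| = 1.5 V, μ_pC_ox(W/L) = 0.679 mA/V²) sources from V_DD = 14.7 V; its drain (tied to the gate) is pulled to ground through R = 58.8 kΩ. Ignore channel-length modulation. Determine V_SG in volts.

With gate tied to drain, V_SG = V_SD ≥ V_SG − |V_th|, so the device is in saturation.
KCL at the drain: ½ k_p (V_SG − |V_th|)² = (V_DD − V_SG)/R.
Let x = V_SG − 1.5. Then 20 x² + x − 13.2 = 0, giving x = 0.789 V (positive root), so V_SG = 2.29 V.
I_D = (V_DD − V_SG)/R = (14.7 − 2.29) / 58.8 = 0.211 mA.

V_SG = 2.29 V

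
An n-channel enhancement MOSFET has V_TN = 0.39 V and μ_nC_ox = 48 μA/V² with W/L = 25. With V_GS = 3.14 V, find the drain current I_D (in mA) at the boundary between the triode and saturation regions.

At the boundary V_DS = V_ov = V_GS − V_TN = 3.14 − 0.39 = 2.75 V.
k_n = μ_nC_ox · (W/L) = 1.2 mA/V².
I_D = ½ k_n V_ov² = 0.5 × 1.2 × 2.75² = 4.54 mA.

I_D = 4.54 mA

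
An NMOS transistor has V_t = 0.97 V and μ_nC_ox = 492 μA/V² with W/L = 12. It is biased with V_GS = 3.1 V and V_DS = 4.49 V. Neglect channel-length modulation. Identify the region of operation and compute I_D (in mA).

k_n = μ_nC_ox · (W/L) = 5.904 mA/V².
V_ov = V_GS − V_t = 3.1 − 0.97 = 2.13 V.
Since V_DS = 4.49 V ≥ V_ov = 2.13 V, the device is in saturation.
I_D = ½ k_n V_ov² = 0.5 × 5.904 × 2.13² = 13.4 mA.

Saturation; I_D = 13.4 mA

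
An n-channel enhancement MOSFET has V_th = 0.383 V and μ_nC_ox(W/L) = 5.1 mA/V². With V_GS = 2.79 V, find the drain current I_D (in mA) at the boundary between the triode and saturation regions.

I_D = 14.8 mA

At the boundary V_DS = V_ov = V_GS − V_th = 2.79 − 0.383 = 2.41 V.
I_D = ½ k_n V_ov² = 0.5 × 5.1 × 2.41² = 14.8 mA.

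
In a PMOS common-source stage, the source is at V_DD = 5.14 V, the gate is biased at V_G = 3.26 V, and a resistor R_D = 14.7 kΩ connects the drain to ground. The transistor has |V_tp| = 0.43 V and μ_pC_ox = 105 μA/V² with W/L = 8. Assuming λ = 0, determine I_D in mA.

I_D = 0.329 mA

V_SG = V_DD − V_G = 5.14 − 3.26 = 1.88 V, so V_ov = 1.88 − 0.43 = 1.45 V.
k_p = μ_pC_ox · (W/L) = 0.84 mA/V².
Assume saturation: I_D = ½ k_p V_ov² = 0.5 × 0.84 × 1.45² = 0.883 mA, giving V_SD = V_DD − I_D R_D = 5.14 − 0.883 × 14.7 = -7.84 V.
But -7.84 V < V_ov = 1.45 V, so the device is actually in triode.
In triode I_D = k_p[V_ov V_SD − ½ V_SD²] and I_D = (V_DD − V_SD)/R_D. Equating: 6.17 V_SD² − 18.9 V_SD + 5.14 = 0, giving V_SD = 0.302 V (the root below V_ov).
I_D = (5.14 − 0.302) / 14.7 = 0.329 mA.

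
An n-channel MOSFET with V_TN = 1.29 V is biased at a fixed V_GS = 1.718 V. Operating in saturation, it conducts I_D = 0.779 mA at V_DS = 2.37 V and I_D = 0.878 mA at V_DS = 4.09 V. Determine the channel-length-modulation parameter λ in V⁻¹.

With V_GS fixed, I_D ∝ (1 + λ V_DS) in saturation, so I_D2/I_D1 = (1 + λ V_DS2)/(1 + λ V_DS1).
0.878/0.779 = 1.127 = (1 + 4.09 λ)/(1 + 2.37 λ).
Solving: λ (I_D1 V_DS2 − I_D2 V_DS1) = I_D2 − I_D1, so λ = (0.878 − 0.779) / (0.779 × 4.09 − 0.878 × 2.37) = 0.099 / 1.11 = 0.0896 V⁻¹.

λ = 0.0896 V⁻¹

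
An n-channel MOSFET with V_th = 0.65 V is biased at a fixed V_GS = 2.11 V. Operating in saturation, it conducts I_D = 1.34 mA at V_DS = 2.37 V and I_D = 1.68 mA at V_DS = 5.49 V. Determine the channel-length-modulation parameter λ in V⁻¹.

With V_GS fixed, I_D ∝ (1 + λ V_DS) in saturation, so I_D2/I_D1 = (1 + λ V_DS2)/(1 + λ V_DS1).
1.68/1.34 = 1.254 = (1 + 5.49 λ)/(1 + 2.37 λ).
Solving: λ (I_D1 V_DS2 − I_D2 V_DS1) = I_D2 − I_D1, so λ = (1.68 − 1.34) / (1.34 × 5.49 − 1.68 × 2.37) = 0.34 / 3.38 = 0.101 V⁻¹.

λ = 0.101 V⁻¹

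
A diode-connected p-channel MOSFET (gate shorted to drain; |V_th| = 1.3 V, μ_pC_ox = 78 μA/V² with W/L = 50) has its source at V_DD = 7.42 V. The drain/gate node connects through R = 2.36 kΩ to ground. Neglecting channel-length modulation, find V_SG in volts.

With gate tied to drain, V_SG = V_SD ≥ V_SG − |V_th|, so the device is in saturation.
k_p = μ_pC_ox · (W/L) = 3.9 mA/V².
KCL at the drain: ½ k_p (V_SG − |V_th|)² = (V_DD − V_SG)/R.
Let x = V_SG − 1.3. Then 4.6 x² + x − 6.12 = 0, giving x = 1.05 V (positive root), so V_SG = 2.35 V.
I_D = (V_DD − V_SG)/R = (7.42 − 2.35) / 2.36 = 2.15 mA.

V_SG = 2.35 V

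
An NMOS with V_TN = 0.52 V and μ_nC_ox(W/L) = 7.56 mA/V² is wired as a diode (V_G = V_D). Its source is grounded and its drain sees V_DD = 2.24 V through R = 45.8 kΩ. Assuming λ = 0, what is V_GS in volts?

With gate tied to drain, V_GS = V_DS ≥ V_GS − V_TN, so the device is in saturation.
KCL at the drain: ½ k_n (V_GS − V_TN)² = (V_DD − V_GS)/R.
Let x = V_GS − 0.52. Then 173 x² + x − 1.72 = 0, giving x = 0.0968 V (positive root), so V_GS = 0.617 V.
I_D = (V_DD − V_GS)/R = (2.24 − 0.617) / 45.8 = 0.0354 mA.

V_GS = 0.617 V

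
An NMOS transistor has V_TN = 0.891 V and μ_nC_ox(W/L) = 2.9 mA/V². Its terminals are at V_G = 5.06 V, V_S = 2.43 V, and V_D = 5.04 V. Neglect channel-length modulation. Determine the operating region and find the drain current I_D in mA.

V_GS = V_G − V_S = 5.06 − 2.43 = 2.63 V; V_DS = V_D − V_S = 5.04 − 2.43 = 2.61 V.
V_ov = V_GS − V_TN = 2.63 − 0.891 = 1.74 V.
Since V_DS = 2.61 V ≥ V_ov = 1.74 V, the device is in saturation.
I_D = ½ k_n V_ov² = 0.5 × 2.9 × 1.74² = 4.38 mA.

Saturation; I_D = 4.38 mA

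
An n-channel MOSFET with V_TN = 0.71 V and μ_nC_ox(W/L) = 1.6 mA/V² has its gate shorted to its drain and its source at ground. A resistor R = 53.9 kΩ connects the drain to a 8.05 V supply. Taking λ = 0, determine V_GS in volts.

V_GS = 1.11 V

With gate tied to drain, V_GS = V_DS ≥ V_GS − V_TN, so the device is in saturation.
KCL at the drain: ½ k_n (V_GS − V_TN)² = (V_DD − V_GS)/R.
Let x = V_GS − 0.71. Then 43.1 x² + x − 7.34 = 0, giving x = 0.401 V (positive root), so V_GS = 1.11 V.
I_D = (V_DD − V_GS)/R = (8.05 − 1.11) / 53.9 = 0.129 mA.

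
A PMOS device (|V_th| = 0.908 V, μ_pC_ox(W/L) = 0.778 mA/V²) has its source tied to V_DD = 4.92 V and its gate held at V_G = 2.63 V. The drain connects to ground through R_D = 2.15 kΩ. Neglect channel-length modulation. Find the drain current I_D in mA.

I_D = 0.743 mA

V_SG = V_DD − V_G = 4.92 − 2.63 = 2.29 V, so V_ov = 2.29 − 0.908 = 1.38 V.
Assume saturation: I_D = ½ k_p V_ov² = 0.5 × 0.778 × 1.38² = 0.743 mA, giving V_SD = V_DD − I_D R_D = 4.92 − 0.743 × 2.15 = 3.32 V.
V_SD = 3.32 V ≥ V_ov = 1.38 V, confirming saturation.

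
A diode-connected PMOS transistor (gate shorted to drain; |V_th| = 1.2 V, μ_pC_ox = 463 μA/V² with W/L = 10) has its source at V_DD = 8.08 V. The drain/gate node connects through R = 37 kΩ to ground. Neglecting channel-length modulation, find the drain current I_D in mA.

I_D = 0.178 mA

With gate tied to drain, V_SG = V_SD ≥ V_SG − |V_th|, so the device is in saturation.
k_p = μ_pC_ox · (W/L) = 4.63 mA/V².
KCL at the drain: ½ k_p (V_SG − |V_th|)² = (V_DD − V_SG)/R.
Let x = V_SG − 1.2. Then 85.7 x² + x − 6.88 = 0, giving x = 0.278 V (positive root), so V_SG = 1.48 V.
I_D = (V_DD − V_SG)/R = (8.08 − 1.48) / 37 = 0.178 mA.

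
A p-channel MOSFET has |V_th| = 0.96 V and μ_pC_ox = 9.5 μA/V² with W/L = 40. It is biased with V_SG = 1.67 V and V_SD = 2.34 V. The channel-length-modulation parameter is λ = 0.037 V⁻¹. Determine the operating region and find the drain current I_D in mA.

Saturation; I_D = 0.104 mA

k_p = μ_pC_ox · (W/L) = 0.38 mA/V².
V_ov = V_SG − |V_th| = 1.67 − 0.96 = 0.71 V.
Since V_SD = 2.34 V ≥ V_ov = 0.71 V, the device is in saturation.
I_D = ½ k_p V_ov² (1 + λ V_SD) = 0.5 × 0.38 × 0.71² × (1 + 0.037 × 2.34) = 0.104 mA.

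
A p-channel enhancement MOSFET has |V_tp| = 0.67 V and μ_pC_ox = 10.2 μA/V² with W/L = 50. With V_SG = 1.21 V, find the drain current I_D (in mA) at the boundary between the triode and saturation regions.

At the boundary V_SD = V_ov = V_SG − |V_tp| = 1.21 − 0.67 = 0.54 V.
k_p = μ_pC_ox · (W/L) = 0.51 mA/V².
I_D = ½ k_p V_ov² = 0.5 × 0.51 × 0.54² = 0.0744 mA.

I_D = 0.0744 mA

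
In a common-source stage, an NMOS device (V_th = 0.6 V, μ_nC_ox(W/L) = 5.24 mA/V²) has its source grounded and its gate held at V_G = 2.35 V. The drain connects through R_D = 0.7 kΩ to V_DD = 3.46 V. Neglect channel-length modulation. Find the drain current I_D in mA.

V_GS = V_G = 2.35 V, so V_ov = 2.35 − 0.6 = 1.75 V.
Assume saturation: I_D = ½ k_n V_ov² = 0.5 × 5.24 × 1.75² = 8.02 mA, giving V_DS = V_DD − I_D R_D = 3.46 − 8.02 × 0.7 = -2.16 V.
But -2.16 V < V_ov = 1.75 V, so the device is actually in triode.
In triode I_D = k_n[V_ov V_DS − ½ V_DS²] and I_D = (V_DD − V_DS)/R_D. Equating: 1.83 V_DS² − 7.419 V_DS + 3.46 = 0, giving V_DS = 0.538 V (the root below V_ov).
I_D = (3.46 − 0.538) / 0.7 = 4.17 mA.

I_D = 4.17 mA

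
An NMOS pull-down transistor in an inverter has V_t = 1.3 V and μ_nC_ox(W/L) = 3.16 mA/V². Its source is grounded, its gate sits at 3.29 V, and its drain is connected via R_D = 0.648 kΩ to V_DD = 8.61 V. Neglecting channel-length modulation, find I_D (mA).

I_D = 6.26 mA

V_GS = V_G = 3.29 V, so V_ov = 3.29 − 1.3 = 1.99 V.
Assume saturation: I_D = ½ k_n V_ov² = 0.5 × 3.16 × 1.99² = 6.26 mA, giving V_DS = V_DD − I_D R_D = 8.61 − 6.26 × 0.648 = 4.56 V.
V_DS = 4.56 V ≥ V_ov = 1.99 V, confirming saturation.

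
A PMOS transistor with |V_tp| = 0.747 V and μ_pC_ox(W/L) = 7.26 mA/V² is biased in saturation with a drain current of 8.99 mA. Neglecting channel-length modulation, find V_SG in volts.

In saturation I_D = ½ k_p (V_SG − |V_tp|)², so V_SG − |V_tp| = √(2 I_D / k_p) = √(2 × 8.99 / 7.26) = 1.57 V.
V_SG = 0.747 + 1.57 = 2.32 V.

V_SG = 2.32 V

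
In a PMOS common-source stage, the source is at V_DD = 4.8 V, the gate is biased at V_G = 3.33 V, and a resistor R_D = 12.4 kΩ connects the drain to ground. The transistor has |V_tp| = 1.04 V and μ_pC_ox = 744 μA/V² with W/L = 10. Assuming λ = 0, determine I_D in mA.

V_SG = V_DD − V_G = 4.8 − 3.33 = 1.47 V, so V_ov = 1.47 − 1.04 = 0.43 V.
k_p = μ_pC_ox · (W/L) = 7.44 mA/V².
Assume saturation: I_D = ½ k_p V_ov² = 0.5 × 7.44 × 0.43² = 0.688 mA, giving V_SD = V_DD − I_D R_D = 4.8 − 0.688 × 12.4 = -3.73 V.
But -3.73 V < V_ov = 0.43 V, so the device is actually in triode.
In triode I_D = k_p[V_ov V_SD − ½ V_SD²] and I_D = (V_DD − V_SD)/R_D. Equating: 46.1 V_SD² − 40.67 V_SD + 4.8 = 0, giving V_SD = 0.14 V (the root below V_ov).
I_D = (4.8 − 0.14) / 12.4 = 0.376 mA.

I_D = 0.376 mA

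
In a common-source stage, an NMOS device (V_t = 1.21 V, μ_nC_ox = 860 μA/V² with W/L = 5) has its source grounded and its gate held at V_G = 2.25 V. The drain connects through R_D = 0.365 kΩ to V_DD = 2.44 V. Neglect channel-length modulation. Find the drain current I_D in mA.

I_D = 2.33 mA

V_GS = V_G = 2.25 V, so V_ov = 2.25 − 1.21 = 1.04 V.
k_n = μ_nC_ox · (W/L) = 4.3 mA/V².
Assume saturation: I_D = ½ k_n V_ov² = 0.5 × 4.3 × 1.04² = 2.33 mA, giving V_DS = V_DD − I_D R_D = 2.44 − 2.33 × 0.365 = 1.59 V.
V_DS = 1.59 V ≥ V_ov = 1.04 V, confirming saturation.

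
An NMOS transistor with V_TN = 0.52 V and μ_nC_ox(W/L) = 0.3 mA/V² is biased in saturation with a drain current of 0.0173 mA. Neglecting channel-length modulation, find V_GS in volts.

V_GS = 0.860 V

In saturation I_D = ½ k_n (V_GS − V_TN)², so V_GS − V_TN = √(2 I_D / k_n) = √(2 × 0.0173 / 0.3) = 0.34 V.
V_GS = 0.52 + 0.34 = 0.86 V.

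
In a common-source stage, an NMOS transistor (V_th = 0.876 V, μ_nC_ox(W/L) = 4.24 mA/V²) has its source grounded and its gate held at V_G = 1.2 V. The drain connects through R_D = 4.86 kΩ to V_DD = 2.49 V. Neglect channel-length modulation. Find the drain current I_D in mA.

V_GS = V_G = 1.2 V, so V_ov = 1.2 − 0.876 = 0.324 V.
Assume saturation: I_D = ½ k_n V_ov² = 0.5 × 4.24 × 0.324² = 0.223 mA, giving V_DS = V_DD − I_D R_D = 2.49 − 0.223 × 4.86 = 1.41 V.
V_DS = 1.41 V ≥ V_ov = 0.324 V, confirming saturation.

I_D = 0.223 mA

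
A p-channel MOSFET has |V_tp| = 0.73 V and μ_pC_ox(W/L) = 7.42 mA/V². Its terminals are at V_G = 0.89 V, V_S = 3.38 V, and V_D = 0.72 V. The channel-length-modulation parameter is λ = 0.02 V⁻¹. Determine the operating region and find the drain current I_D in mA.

Saturation; I_D = 12.1 mA

V_SG = V_S − V_G = 3.38 − 0.89 = 2.49 V; V_SD = V_S − V_D = 3.38 − 0.72 = 2.66 V.
V_ov = V_SG − |V_tp| = 2.49 − 0.73 = 1.76 V.
Since V_SD = 2.66 V ≥ V_ov = 1.76 V, the device is in saturation.
I_D = ½ k_p V_ov² (1 + λ V_SD) = 0.5 × 7.42 × 1.76² × (1 + 0.02 × 2.66) = 12.1 mA.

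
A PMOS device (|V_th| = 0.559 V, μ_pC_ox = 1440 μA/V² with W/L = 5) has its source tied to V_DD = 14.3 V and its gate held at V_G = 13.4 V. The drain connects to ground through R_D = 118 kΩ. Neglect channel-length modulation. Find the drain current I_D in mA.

V_SG = V_DD − V_G = 14.3 − 13.4 = 0.9 V, so V_ov = 0.9 − 0.559 = 0.341 V.
k_p = μ_pC_ox · (W/L) = 7.2 mA/V².
Assume saturation: I_D = ½ k_p V_ov² = 0.5 × 7.2 × 0.341² = 0.419 mA, giving V_SD = V_DD − I_D R_D = 14.3 − 0.419 × 118 = -35.1 V.
But -35.1 V < V_ov = 0.341 V, so the device is actually in triode.
In triode I_D = k_p[V_ov V_SD − ½ V_SD²] and I_D = (V_DD − V_SD)/R_D. Equating: 425 V_SD² − 290.7 V_SD + 14.3 = 0, giving V_SD = 0.0533 V (the root below V_ov).
I_D = (14.3 − 0.0533) / 118 = 0.121 mA.

I_D = 0.121 mA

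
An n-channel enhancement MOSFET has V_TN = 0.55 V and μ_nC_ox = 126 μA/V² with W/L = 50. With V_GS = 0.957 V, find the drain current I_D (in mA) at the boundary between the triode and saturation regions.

I_D = 0.522 mA

At the boundary V_DS = V_ov = V_GS − V_TN = 0.957 − 0.55 = 0.407 V.
k_n = μ_nC_ox · (W/L) = 6.3 mA/V².
I_D = ½ k_n V_ov² = 0.5 × 6.3 × 0.407² = 0.522 mA.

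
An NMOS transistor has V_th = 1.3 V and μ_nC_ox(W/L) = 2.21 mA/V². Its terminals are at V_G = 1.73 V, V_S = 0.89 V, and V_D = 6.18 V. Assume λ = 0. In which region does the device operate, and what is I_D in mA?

V_GS = V_G − V_S = 1.73 − 0.89 = 0.84 V; V_DS = V_D − V_S = 6.18 − 0.89 = 5.29 V.
V_GS = 0.84 V < V_th = 1.3 V, so the transistor is in cutoff.

Cutoff; I_D = 0 mA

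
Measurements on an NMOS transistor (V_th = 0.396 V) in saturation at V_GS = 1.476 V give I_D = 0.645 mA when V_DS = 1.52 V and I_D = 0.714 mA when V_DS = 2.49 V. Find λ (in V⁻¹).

With V_GS fixed, I_D ∝ (1 + λ V_DS) in saturation, so I_D2/I_D1 = (1 + λ V_DS2)/(1 + λ V_DS1).
0.714/0.645 = 1.107 = (1 + 2.49 λ)/(1 + 1.52 λ).
Solving: λ (I_D1 V_DS2 − I_D2 V_DS1) = I_D2 − I_D1, so λ = (0.714 − 0.645) / (0.645 × 2.49 − 0.714 × 1.52) = 0.069 / 0.521 = 0.132 V⁻¹.

λ = 0.132 V⁻¹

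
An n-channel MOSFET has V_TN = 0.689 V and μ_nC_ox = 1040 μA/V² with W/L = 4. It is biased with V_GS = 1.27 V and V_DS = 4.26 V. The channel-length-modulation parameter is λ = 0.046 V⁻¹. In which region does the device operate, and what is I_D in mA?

k_n = μ_nC_ox · (W/L) = 4.16 mA/V².
V_ov = V_GS − V_TN = 1.27 − 0.689 = 0.581 V.
Since V_DS = 4.26 V ≥ V_ov = 0.581 V, the device is in saturation.
I_D = ½ k_n V_ov² (1 + λ V_DS) = 0.5 × 4.16 × 0.581² × (1 + 0.046 × 4.26) = 0.84 mA.

Saturation; I_D = 0.840 mA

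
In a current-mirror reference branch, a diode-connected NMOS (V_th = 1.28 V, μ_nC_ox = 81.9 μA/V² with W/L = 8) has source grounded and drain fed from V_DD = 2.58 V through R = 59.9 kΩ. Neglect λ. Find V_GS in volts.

V_GS = 1.51 V

With gate tied to drain, V_GS = V_DS ≥ V_GS − V_th, so the device is in saturation.
k_n = μ_nC_ox · (W/L) = 0.6552 mA/V².
KCL at the drain: ½ k_n (V_GS − V_th)² = (V_DD − V_GS)/R.
Let x = V_GS − 1.28. Then 19.6 x² + x − 1.3 = 0, giving x = 0.233 V (positive root), so V_GS = 1.51 V.
I_D = (V_DD − V_GS)/R = (2.58 − 1.51) / 59.9 = 0.0178 mA.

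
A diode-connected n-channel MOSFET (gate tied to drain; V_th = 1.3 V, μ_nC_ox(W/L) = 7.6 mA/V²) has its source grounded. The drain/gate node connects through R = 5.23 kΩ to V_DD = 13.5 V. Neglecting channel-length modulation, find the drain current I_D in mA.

With gate tied to drain, V_GS = V_DS ≥ V_GS − V_th, so the device is in saturation.
KCL at the drain: ½ k_n (V_GS − V_th)² = (V_DD − V_GS)/R.
Let x = V_GS − 1.3. Then 19.9 x² + x − 12.2 = 0, giving x = 0.759 V (positive root), so V_GS = 2.06 V.
I_D = (V_DD − V_GS)/R = (13.5 − 2.06) / 5.23 = 2.19 mA.

I_D = 2.19 mA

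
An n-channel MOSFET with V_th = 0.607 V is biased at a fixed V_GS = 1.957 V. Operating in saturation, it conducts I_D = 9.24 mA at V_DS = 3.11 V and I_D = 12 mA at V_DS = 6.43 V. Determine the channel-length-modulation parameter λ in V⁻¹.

λ = 0.125 V⁻¹

With V_GS fixed, I_D ∝ (1 + λ V_DS) in saturation, so I_D2/I_D1 = (1 + λ V_DS2)/(1 + λ V_DS1).
12/9.24 = 1.299 = (1 + 6.43 λ)/(1 + 3.11 λ).
Solving: λ (I_D1 V_DS2 − I_D2 V_DS1) = I_D2 − I_D1, so λ = (12 − 9.24) / (9.24 × 6.43 − 12 × 3.11) = 2.76 / 22.1 = 0.125 V⁻¹.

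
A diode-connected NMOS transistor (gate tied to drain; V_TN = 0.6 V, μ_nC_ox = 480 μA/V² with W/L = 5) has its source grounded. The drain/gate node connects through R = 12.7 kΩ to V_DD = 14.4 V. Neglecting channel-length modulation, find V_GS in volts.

V_GS = 1.52 V

With gate tied to drain, V_GS = V_DS ≥ V_GS − V_TN, so the device is in saturation.
k_n = μ_nC_ox · (W/L) = 2.4 mA/V².
KCL at the drain: ½ k_n (V_GS − V_TN)² = (V_DD − V_GS)/R.
Let x = V_GS − 0.6. Then 15.2 x² + x − 13.8 = 0, giving x = 0.919 V (positive root), so V_GS = 1.52 V.
I_D = (V_DD − V_GS)/R = (14.4 − 1.52) / 12.7 = 1.01 mA.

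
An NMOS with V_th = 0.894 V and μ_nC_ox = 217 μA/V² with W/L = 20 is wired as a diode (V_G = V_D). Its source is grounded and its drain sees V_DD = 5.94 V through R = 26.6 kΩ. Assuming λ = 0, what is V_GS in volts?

V_GS = 1.18 V

With gate tied to drain, V_GS = V_DS ≥ V_GS − V_th, so the device is in saturation.
k_n = μ_nC_ox · (W/L) = 4.34 mA/V².
KCL at the drain: ½ k_n (V_GS − V_th)² = (V_DD − V_GS)/R.
Let x = V_GS − 0.894. Then 57.7 x² + x − 5.046 = 0, giving x = 0.287 V (positive root), so V_GS = 1.18 V.
I_D = (V_DD − V_GS)/R = (5.94 − 1.18) / 26.6 = 0.179 mA.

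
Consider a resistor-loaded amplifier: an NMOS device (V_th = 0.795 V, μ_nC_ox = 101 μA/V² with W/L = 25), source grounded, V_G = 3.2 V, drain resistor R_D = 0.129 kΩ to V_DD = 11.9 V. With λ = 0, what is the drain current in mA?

V_GS = V_G = 3.2 V, so V_ov = 3.2 − 0.795 = 2.41 V.
k_n = μ_nC_ox · (W/L) = 2.525 mA/V².
Assume saturation: I_D = ½ k_n V_ov² = 0.5 × 2.525 × 2.41² = 7.3 mA, giving V_DS = V_DD − I_D R_D = 11.9 − 7.3 × 0.129 = 11 V.
V_DS = 11 V ≥ V_ov = 2.41 V, confirming saturation.

I_D = 7.30 mA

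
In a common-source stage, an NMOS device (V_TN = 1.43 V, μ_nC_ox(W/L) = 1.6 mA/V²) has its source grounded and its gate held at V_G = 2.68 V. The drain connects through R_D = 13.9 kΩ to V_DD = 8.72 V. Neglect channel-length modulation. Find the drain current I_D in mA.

V_GS = V_G = 2.68 V, so V_ov = 2.68 − 1.43 = 1.25 V.
Assume saturation: I_D = ½ k_n V_ov² = 0.5 × 1.6 × 1.25² = 1.25 mA, giving V_DS = V_DD − I_D R_D = 8.72 − 1.25 × 13.9 = -8.66 V.
But -8.66 V < V_ov = 1.25 V, so the device is actually in triode.
In triode I_D = k_n[V_ov V_DS − ½ V_DS²] and I_D = (V_DD − V_DS)/R_D. Equating: 11.1 V_DS² − 28.8 V_DS + 8.72 = 0, giving V_DS = 0.35 V (the root below V_ov).
I_D = (8.72 − 0.35) / 13.9 = 0.602 mA.

I_D = 0.602 mA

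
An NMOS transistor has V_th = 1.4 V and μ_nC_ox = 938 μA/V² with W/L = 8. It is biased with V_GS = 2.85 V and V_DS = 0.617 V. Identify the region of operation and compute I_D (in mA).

Triode; I_D = 5.29 mA

k_n = μ_nC_ox · (W/L) = 7.504 mA/V².
V_ov = V_GS − V_th = 2.85 − 1.4 = 1.45 V.
Since V_DS = 0.617 V < V_ov = 1.45 V, the device is in the triode region.
I_D = k_n [V_ov · V_DS − ½ V_DS²] = 7.504 × [1.45 × 0.617 − 0.5 × 0.617²] = 5.29 mA.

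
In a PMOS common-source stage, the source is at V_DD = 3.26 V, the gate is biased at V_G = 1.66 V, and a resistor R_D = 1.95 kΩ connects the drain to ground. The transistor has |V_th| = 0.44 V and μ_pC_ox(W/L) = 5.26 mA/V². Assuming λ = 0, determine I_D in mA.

V_SG = V_DD − V_G = 3.26 − 1.66 = 1.6 V, so V_ov = 1.6 − 0.44 = 1.16 V.
Assume saturation: I_D = ½ k_p V_ov² = 0.5 × 5.26 × 1.16² = 3.54 mA, giving V_SD = V_DD − I_D R_D = 3.26 − 3.54 × 1.95 = -3.64 V.
But -3.64 V < V_ov = 1.16 V, so the device is actually in triode.
In triode I_D = k_p[V_ov V_SD − ½ V_SD²] and I_D = (V_DD − V_SD)/R_D. Equating: 5.13 V_SD² − 12.9 V_SD + 3.26 = 0, giving V_SD = 0.285 V (the root below V_ov).
I_D = (3.26 − 0.285) / 1.95 = 1.53 mA.

I_D = 1.53 mA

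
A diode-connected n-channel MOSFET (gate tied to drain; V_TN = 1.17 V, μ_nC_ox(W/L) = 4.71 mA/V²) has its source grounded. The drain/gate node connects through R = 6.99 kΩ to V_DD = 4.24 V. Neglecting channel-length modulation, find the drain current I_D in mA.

With gate tied to drain, V_GS = V_DS ≥ V_GS − V_TN, so the device is in saturation.
KCL at the drain: ½ k_n (V_GS − V_TN)² = (V_DD − V_GS)/R.
Let x = V_GS − 1.17. Then 16.5 x² + x − 3.07 = 0, giving x = 0.403 V (positive root), so V_GS = 1.57 V.
I_D = (V_DD − V_GS)/R = (4.24 − 1.57) / 6.99 = 0.382 mA.

I_D = 0.382 mA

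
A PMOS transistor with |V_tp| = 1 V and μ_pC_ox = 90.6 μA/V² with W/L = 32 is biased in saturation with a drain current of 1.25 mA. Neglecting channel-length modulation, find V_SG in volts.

k_p = μ_pC_ox · (W/L) = 2.899 mA/V².
In saturation I_D = ½ k_p (V_SG − |V_tp|)², so V_SG − |V_tp| = √(2 I_D / k_p) = √(2 × 1.25 / 2.899) = 0.929 V.
V_SG = 1 + 0.929 = 1.93 V.

V_SG = 1.93 V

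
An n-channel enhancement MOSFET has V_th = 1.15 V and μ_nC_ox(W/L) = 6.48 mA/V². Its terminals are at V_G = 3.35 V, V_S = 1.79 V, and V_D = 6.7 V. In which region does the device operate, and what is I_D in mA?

V_GS = V_G − V_S = 3.35 − 1.79 = 1.56 V; V_DS = V_D − V_S = 6.7 − 1.79 = 4.91 V.
V_ov = V_GS − V_th = 1.56 − 1.15 = 0.41 V.
Since V_DS = 4.91 V ≥ V_ov = 0.41 V, the device is in saturation.
I_D = ½ k_n V_ov² = 0.5 × 6.48 × 0.41² = 0.545 mA.

Saturation; I_D = 0.545 mA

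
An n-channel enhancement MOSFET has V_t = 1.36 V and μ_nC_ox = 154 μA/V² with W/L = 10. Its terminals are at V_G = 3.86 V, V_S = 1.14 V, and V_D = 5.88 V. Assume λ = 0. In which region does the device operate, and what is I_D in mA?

Saturation; I_D = 1.42 mA

V_GS = V_G − V_S = 3.86 − 1.14 = 2.72 V; V_DS = V_D − V_S = 5.88 − 1.14 = 4.74 V.
k_n = μ_nC_ox · (W/L) = 1.54 mA/V².
V_ov = V_GS − V_t = 2.72 − 1.36 = 1.36 V.
Since V_DS = 4.74 V ≥ V_ov = 1.36 V, the device is in saturation.
I_D = ½ k_n V_ov² = 0.5 × 1.54 × 1.36² = 1.42 mA.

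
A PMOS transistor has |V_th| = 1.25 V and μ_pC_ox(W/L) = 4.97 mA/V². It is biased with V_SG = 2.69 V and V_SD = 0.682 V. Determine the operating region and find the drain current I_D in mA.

V_ov = V_SG − |V_th| = 2.69 − 1.25 = 1.44 V.
Since V_SD = 0.682 V < V_ov = 1.44 V, the device is in the triode region.
I_D = k_p [V_ov · V_SD − ½ V_SD²] = 4.97 × [1.44 × 0.682 − 0.5 × 0.682²] = 3.73 mA.

Triode; I_D = 3.73 mA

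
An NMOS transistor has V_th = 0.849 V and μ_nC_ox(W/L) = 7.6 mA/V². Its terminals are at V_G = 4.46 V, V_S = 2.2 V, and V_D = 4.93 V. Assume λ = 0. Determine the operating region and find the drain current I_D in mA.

Saturation; I_D = 7.57 mA

V_GS = V_G − V_S = 4.46 − 2.2 = 2.26 V; V_DS = V_D − V_S = 4.93 − 2.2 = 2.73 V.
V_ov = V_GS − V_th = 2.26 − 0.849 = 1.41 V.
Since V_DS = 2.73 V ≥ V_ov = 1.41 V, the device is in saturation.
I_D = ½ k_n V_ov² = 0.5 × 7.6 × 1.41² = 7.57 mA.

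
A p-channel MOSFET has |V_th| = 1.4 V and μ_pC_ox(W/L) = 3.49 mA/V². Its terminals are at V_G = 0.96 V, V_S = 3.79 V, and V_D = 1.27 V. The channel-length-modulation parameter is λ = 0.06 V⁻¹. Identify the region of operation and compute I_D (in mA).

Saturation; I_D = 4.11 mA

V_SG = V_S − V_G = 3.79 − 0.96 = 2.83 V; V_SD = V_S − V_D = 3.79 − 1.27 = 2.52 V.
V_ov = V_SG − |V_th| = 2.83 − 1.4 = 1.43 V.
Since V_SD = 2.52 V ≥ V_ov = 1.43 V, the device is in saturation.
I_D = ½ k_p V_ov² (1 + λ V_SD) = 0.5 × 3.49 × 1.43² × (1 + 0.06 × 2.52) = 4.11 mA.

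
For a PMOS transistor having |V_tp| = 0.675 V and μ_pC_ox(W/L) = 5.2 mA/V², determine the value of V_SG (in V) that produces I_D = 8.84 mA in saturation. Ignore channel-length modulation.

V_SG = 2.52 V

In saturation I_D = ½ k_p (V_SG − |V_tp|)², so V_SG − |V_tp| = √(2 I_D / k_p) = √(2 × 8.84 / 5.2) = 1.84 V.
V_SG = 0.675 + 1.84 = 2.52 V.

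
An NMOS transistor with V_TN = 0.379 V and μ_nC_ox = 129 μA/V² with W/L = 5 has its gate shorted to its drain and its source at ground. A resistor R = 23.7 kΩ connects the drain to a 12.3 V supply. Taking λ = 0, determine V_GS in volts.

V_GS = 1.56 V

With gate tied to drain, V_GS = V_DS ≥ V_GS − V_TN, so the device is in saturation.
k_n = μ_nC_ox · (W/L) = 0.645 mA/V².
KCL at the drain: ½ k_n (V_GS − V_TN)² = (V_DD − V_GS)/R.
Let x = V_GS − 0.379. Then 7.64 x² + x − 11.92 = 0, giving x = 1.19 V (positive root), so V_GS = 1.56 V.
I_D = (V_DD − V_GS)/R = (12.3 − 1.56) / 23.7 = 0.453 mA.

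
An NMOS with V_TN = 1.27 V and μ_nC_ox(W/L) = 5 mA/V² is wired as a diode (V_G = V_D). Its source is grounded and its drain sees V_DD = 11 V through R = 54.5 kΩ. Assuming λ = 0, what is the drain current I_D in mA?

With gate tied to drain, V_GS = V_DS ≥ V_GS − V_TN, so the device is in saturation.
KCL at the drain: ½ k_n (V_GS − V_TN)² = (V_DD − V_GS)/R.
Let x = V_GS − 1.27. Then 136 x² + x − 9.73 = 0, giving x = 0.264 V (positive root), so V_GS = 1.53 V.
I_D = (V_DD − V_GS)/R = (11 − 1.53) / 54.5 = 0.174 mA.

I_D = 0.174 mA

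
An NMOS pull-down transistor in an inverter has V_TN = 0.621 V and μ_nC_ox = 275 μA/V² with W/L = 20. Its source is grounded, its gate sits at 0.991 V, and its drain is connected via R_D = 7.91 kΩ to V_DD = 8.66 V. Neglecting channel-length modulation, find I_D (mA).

V_GS = V_G = 0.991 V, so V_ov = 0.991 − 0.621 = 0.37 V.
k_n = μ_nC_ox · (W/L) = 5.5 mA/V².
Assume saturation: I_D = ½ k_n V_ov² = 0.5 × 5.5 × 0.37² = 0.376 mA, giving V_DS = V_DD − I_D R_D = 8.66 − 0.376 × 7.91 = 5.68 V.
V_DS = 5.68 V ≥ V_ov = 0.37 V, confirming saturation.

I_D = 0.376 mA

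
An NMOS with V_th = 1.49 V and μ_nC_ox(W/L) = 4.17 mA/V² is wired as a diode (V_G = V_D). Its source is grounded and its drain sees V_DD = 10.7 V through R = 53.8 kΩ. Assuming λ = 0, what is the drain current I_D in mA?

With gate tied to drain, V_GS = V_DS ≥ V_GS − V_th, so the device is in saturation.
KCL at the drain: ½ k_n (V_GS − V_th)² = (V_DD − V_GS)/R.
Let x = V_GS − 1.49. Then 112 x² + x − 9.21 = 0, giving x = 0.282 V (positive root), so V_GS = 1.77 V.
I_D = (V_DD − V_GS)/R = (10.7 − 1.77) / 53.8 = 0.166 mA.

I_D = 0.166 mA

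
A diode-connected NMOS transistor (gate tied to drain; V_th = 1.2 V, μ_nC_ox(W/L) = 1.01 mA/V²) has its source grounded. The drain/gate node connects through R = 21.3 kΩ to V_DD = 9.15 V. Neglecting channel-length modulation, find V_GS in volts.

With gate tied to drain, V_GS = V_DS ≥ V_GS − V_th, so the device is in saturation.
KCL at the drain: ½ k_n (V_GS − V_th)² = (V_DD − V_GS)/R.
Let x = V_GS − 1.2. Then 10.8 x² + x − 7.95 = 0, giving x = 0.814 V (positive root), so V_GS = 2.01 V.
I_D = (V_DD − V_GS)/R = (9.15 − 2.01) / 21.3 = 0.335 mA.

V_GS = 2.01 V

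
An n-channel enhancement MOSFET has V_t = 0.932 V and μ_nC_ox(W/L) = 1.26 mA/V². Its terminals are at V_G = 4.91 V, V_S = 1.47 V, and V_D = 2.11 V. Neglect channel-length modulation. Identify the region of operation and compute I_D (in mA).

V_GS = V_G − V_S = 4.91 − 1.47 = 3.44 V; V_DS = V_D − V_S = 2.11 − 1.47 = 0.64 V.
V_ov = V_GS − V_t = 3.44 − 0.932 = 2.51 V.
Since V_DS = 0.64 V < V_ov = 2.51 V, the device is in the triode region.
I_D = k_n [V_ov · V_DS − ½ V_DS²] = 1.26 × [2.51 × 0.64 − 0.5 × 0.64²] = 1.76 mA.

Triode; I_D = 1.76 mA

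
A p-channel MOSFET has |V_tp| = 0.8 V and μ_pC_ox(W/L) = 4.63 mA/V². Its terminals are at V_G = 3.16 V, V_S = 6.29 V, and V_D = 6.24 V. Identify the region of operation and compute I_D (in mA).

V_SG = V_S − V_G = 6.29 − 3.16 = 3.13 V; V_SD = V_S − V_D = 6.29 − 6.24 = 0.05 V.
V_ov = V_SG − |V_tp| = 3.13 − 0.8 = 2.33 V.
Since V_SD = 0.05 V < V_ov = 2.33 V, the device is in the triode region.
I_D = k_p [V_ov · V_SD − ½ V_SD²] = 4.63 × [2.33 × 0.05 − 0.5 × 0.05²] = 0.534 mA.

Triode; I_D = 0.534 mA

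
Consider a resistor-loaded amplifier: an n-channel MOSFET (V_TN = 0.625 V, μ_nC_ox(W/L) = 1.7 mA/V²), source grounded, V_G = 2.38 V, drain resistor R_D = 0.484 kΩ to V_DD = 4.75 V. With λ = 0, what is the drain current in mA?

I_D = 2.62 mA

V_GS = V_G = 2.38 V, so V_ov = 2.38 − 0.625 = 1.75 V.
Assume saturation: I_D = ½ k_n V_ov² = 0.5 × 1.7 × 1.75² = 2.62 mA, giving V_DS = V_DD − I_D R_D = 4.75 − 2.62 × 0.484 = 3.48 V.
V_DS = 3.48 V ≥ V_ov = 1.75 V, confirming saturation.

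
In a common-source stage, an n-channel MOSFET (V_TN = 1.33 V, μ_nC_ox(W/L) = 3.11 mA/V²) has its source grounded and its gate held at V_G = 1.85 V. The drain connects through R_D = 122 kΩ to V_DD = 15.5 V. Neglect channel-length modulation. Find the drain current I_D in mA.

V_GS = V_G = 1.85 V, so V_ov = 1.85 − 1.33 = 0.52 V.
Assume saturation: I_D = ½ k_n V_ov² = 0.5 × 3.11 × 0.52² = 0.42 mA, giving V_DS = V_DD − I_D R_D = 15.5 − 0.42 × 122 = -35.8 V.
But -35.8 V < V_ov = 0.52 V, so the device is actually in triode.
In triode I_D = k_n[V_ov V_DS − ½ V_DS²] and I_D = (V_DD − V_DS)/R_D. Equating: 190 V_DS² − 198.3 V_DS + 15.5 = 0, giving V_DS = 0.0851 V (the root below V_ov).
I_D = (15.5 − 0.0851) / 122 = 0.126 mA.

I_D = 0.126 mA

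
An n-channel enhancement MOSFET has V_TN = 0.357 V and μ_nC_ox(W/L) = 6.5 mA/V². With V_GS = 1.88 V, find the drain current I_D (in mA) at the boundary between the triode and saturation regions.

At the boundary V_DS = V_ov = V_GS − V_TN = 1.88 − 0.357 = 1.52 V.
I_D = ½ k_n V_ov² = 0.5 × 6.5 × 1.52² = 7.54 mA.

I_D = 7.54 mA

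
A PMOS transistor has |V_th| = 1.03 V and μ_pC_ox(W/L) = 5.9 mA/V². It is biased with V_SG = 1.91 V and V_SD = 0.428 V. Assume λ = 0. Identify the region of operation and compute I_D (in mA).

V_ov = V_SG − |V_th| = 1.91 − 1.03 = 0.88 V.
Since V_SD = 0.428 V < V_ov = 0.88 V, the device is in the triode region.
I_D = k_p [V_ov · V_SD − ½ V_SD²] = 5.9 × [0.88 × 0.428 − 0.5 × 0.428²] = 1.68 mA.

Triode; I_D = 1.68 mA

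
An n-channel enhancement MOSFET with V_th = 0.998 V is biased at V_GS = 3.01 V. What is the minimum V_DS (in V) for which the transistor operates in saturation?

V_DS,sat = 2.01 V

The boundary between triode and saturation is V_DS = V_GS − V_th = V_ov.
V_ov = 3.01 − 0.998 = 2.01 V.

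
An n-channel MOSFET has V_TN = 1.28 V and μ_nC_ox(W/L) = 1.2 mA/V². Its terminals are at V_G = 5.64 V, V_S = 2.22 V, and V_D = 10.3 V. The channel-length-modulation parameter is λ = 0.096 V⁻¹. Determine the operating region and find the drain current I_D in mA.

Saturation; I_D = 4.88 mA

V_GS = V_G − V_S = 5.64 − 2.22 = 3.42 V; V_DS = V_D − V_S = 10.3 − 2.22 = 8.08 V.
V_ov = V_GS − V_TN = 3.42 − 1.28 = 2.14 V.
Since V_DS = 8.08 V ≥ V_ov = 2.14 V, the device is in saturation.
I_D = ½ k_n V_ov² (1 + λ V_DS) = 0.5 × 1.2 × 2.14² × (1 + 0.096 × 8.08) = 4.88 mA.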